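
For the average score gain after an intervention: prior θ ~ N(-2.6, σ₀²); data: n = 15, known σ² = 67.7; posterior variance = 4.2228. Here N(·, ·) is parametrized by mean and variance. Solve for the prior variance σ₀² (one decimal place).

σ₀² = 65.6

For the Normal–Normal model with known σ², precisions add: τ_n = τ₀ + n/σ².
So 1/σ₀² = 1/4.2228 − 15/67.7 = 0.236810 − 0.221566 = 0.015244.
Hence σ₀² = 1/0.015244 ≈ 65.6.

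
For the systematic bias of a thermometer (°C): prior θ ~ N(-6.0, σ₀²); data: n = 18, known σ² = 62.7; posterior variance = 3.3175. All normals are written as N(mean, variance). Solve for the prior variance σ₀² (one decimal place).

σ₀² = 69.7

Posterior precision equals prior precision plus data precision: 1/σ_n² = 1/σ₀² + n/σ².
So 1/σ₀² = 1/3.3175 − 18/62.7 = 0.301432 − 0.287081 = 0.014351.
Hence σ₀² = 1/0.014351 ≈ 69.7.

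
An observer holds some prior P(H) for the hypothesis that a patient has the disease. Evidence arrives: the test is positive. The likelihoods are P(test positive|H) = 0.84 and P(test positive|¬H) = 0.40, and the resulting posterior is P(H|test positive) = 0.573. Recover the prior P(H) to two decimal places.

In odds form, posterior odds = prior odds × likelihood ratio, so prior odds = posterior odds ÷ LR.
Posterior odds = 0.573/(1−0.573) = 1.3419. LR = 0.84/0.40 = 2.1000.
Prior odds = 1.3419/2.1000 = 0.6390, so P(H) = 0.6390/(1+0.6390) ≈ 0.39.

P(H) = 0.39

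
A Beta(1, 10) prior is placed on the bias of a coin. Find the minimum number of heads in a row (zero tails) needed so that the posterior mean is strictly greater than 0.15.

After k heads and 0 tails the posterior is Beta(1+k, 10), with mean (1+k)/(1+10+k).
Set (1+k)/(11+k) > 0.15 and solve: k > (0.15·11 − 1)/(1 − 0.15) = 0.765.
The smallest integer exceeding 0.765 is 1.

k = 1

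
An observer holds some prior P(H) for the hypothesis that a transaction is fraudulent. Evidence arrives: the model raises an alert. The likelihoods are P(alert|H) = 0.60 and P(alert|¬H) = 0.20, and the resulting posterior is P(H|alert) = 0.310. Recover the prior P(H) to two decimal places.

P(H) = 0.13

Bayes' rule in odds form gives O(H|E) = O(H)·[P(E|H)/P(E|¬H)], hence O(H) = O(H|E)/LR.
Posterior odds = 0.310/(1−0.310) = 0.4493. LR = 0.60/0.20 = 3.0000.
Prior odds = 0.4493/3.0000 = 0.1498, so P(H) = 0.1498/(1+0.1498) ≈ 0.13.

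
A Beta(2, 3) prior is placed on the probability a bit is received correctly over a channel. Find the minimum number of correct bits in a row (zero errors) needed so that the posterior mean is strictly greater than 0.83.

After k correct bits and 0 errors the posterior is Beta(2+k, 3), with mean (2+k)/(2+3+k).
Set (2+k)/(5+k) > 0.83 and solve: k > (0.83·5 − 2)/(1 − 0.83) = 12.647.
The smallest integer exceeding 12.647 is 13, and checking k=13: (15)/(18) = 0.8333 > 0.83.

k = 13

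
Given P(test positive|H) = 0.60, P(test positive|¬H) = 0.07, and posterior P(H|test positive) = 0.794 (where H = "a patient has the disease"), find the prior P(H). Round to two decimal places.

P(H) = 0.31

Bayes' rule in odds form gives O(H|E) = O(H)·[P(E|H)/P(E|¬H)], hence O(H) = O(H|E)/LR.
Posterior odds = 0.794/(1−0.794) = 3.8544. LR = 0.60/0.07 = 8.5714.
Prior odds = 3.8544/8.5714 = 0.4497, so P(H) = 0.4497/(1+0.4497) ≈ 0.31.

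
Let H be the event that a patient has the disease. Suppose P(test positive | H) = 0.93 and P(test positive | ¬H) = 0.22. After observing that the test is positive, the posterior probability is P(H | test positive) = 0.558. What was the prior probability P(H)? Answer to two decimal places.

P(H) = 0.23

In odds form, posterior odds = prior odds × likelihood ratio, so prior odds = posterior odds ÷ LR.
Posterior odds = 0.558/(1−0.558) = 1.2624. LR = 0.93/0.22 = 4.2273.
Prior odds = 1.2624/4.2273 = 0.2986, so P(H) = 0.2986/(1+0.2986) ≈ 0.23.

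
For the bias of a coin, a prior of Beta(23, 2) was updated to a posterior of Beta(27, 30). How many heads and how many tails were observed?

4 heads and 28 tails

Under Beta–binomial conjugacy the posterior parameters are (α+s, β+f).
So s = 27 − 23 = 4 and f = 30 − 2 = 28.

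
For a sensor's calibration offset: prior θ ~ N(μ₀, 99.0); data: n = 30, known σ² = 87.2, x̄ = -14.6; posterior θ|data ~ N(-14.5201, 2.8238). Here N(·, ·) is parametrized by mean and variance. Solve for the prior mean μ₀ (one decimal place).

μ₀ = -11.8

The posterior mean is a precision-weighted average: μ_n = (τ₀μ₀ + τ_data·x̄)/(τ₀+τ_data), with τ₀=1/σ₀² and τ_data=n/σ².
Here τ₀ = 1/99.0 = 0.010101 and τ_data = 30/87.2 = 0.344037, so τ_n = 0.354138.
Rearranging for μ₀: μ₀ = (μ_n·τ_n − τ_data·x̄)/τ₀ = (-14.5201·0.354138 − 0.344037·-14.6) / 0.010101 = -0.119179/0.010101 ≈ -11.8.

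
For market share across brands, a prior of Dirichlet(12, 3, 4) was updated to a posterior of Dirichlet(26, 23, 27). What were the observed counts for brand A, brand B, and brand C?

counts (14, 20, 23)

For a Dirichlet(α) prior with multinomial counts c, the posterior is Dirichlet(α + c) componentwise.
Counts are posterior − prior componentwise: 26−12=14, 23−3=20, 27−4=23.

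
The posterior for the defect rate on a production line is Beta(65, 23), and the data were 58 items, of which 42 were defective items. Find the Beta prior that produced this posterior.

Beta is conjugate to the binomial likelihood: posterior = Beta(α+s, β+f).
Subtract the data counts: 65−42=23, 23−16=7.

Beta(23, 7)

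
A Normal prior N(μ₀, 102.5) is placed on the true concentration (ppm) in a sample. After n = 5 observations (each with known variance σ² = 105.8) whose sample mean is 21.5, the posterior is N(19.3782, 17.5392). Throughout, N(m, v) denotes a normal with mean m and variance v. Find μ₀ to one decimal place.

μ₀ = 9.1

With known observation variance, the Normal–Normal posterior has precision τ_n = τ₀ + n/σ² and mean μ_n = (τ₀μ₀ + (n/σ²)x̄)/τ_n.
Here τ₀ = 1/102.5 = 0.009756 and τ_data = 5/105.8 = 0.047259, so τ_n = 0.057015.
Rearranging for μ₀: μ₀ = (μ_n·τ_n − τ_data·x̄)/τ₀ = (19.3782·0.057015 − 0.047259·21.5) / 0.009756 = 0.088780/0.009756 ≈ 9.1.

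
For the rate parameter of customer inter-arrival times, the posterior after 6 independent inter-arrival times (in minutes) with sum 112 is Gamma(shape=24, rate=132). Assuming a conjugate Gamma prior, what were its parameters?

Gamma–exponential conjugacy: posterior shape = α + n, posterior rate = β + Σtᵢ.
So α = 24 − 6 = 18 and β = 132 − 112 = 20.

Gamma(shape=18, rate=20)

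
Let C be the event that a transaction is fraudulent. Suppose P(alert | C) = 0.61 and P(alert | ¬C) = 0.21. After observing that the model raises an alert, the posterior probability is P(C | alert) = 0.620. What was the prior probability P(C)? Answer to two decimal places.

P(C) = 0.36

Bayes' rule in odds form gives O(C|E) = O(C)·[P(E|C)/P(E|¬C)], hence O(C) = O(C|E)/LR.
Posterior odds = 0.620/(1−0.620) = 1.6316. LR = 0.61/0.21 = 2.9048.
Prior odds = 1.6316/2.9048 = 0.5617, so P(C) = 0.5617/(1+0.5617) ≈ 0.36.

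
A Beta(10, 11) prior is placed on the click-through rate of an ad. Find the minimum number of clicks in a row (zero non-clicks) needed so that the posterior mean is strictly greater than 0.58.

After k clicks and 0 non-clicks the posterior is Beta(10+k, 11), with mean (10+k)/(10+11+k).
Set (10+k)/(21+k) > 0.58 and solve: k > (0.58·21 − 10)/(1 − 0.58) = 5.190.
The smallest integer exceeding 5.190 is 6, and checking k=6: (16)/(27) = 0.5926 > 0.58.

k = 6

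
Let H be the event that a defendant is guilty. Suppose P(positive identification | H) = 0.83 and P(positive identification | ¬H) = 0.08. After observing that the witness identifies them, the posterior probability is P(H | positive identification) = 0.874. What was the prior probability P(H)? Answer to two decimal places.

In odds form, posterior odds = prior odds × likelihood ratio, so prior odds = posterior odds ÷ LR.
Posterior odds = 0.874/(1−0.874) = 6.9365. LR = 0.83/0.08 = 10.3750.
Prior odds = 6.9365/10.3750 = 0.6686, so P(H) = 0.6686/(1+0.6686) ≈ 0.40.

P(H) = 0.40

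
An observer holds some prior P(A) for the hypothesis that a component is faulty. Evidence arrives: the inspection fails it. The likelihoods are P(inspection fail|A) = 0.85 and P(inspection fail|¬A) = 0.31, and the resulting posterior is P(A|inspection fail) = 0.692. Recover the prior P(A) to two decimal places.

P(A) = 0.45

Bayes' rule in odds form gives O(A|E) = O(A)·[P(E|A)/P(E|¬A)], hence O(A) = O(A|E)/LR.
Posterior odds = 0.692/(1−0.692) = 2.2468. LR = 0.85/0.31 = 2.7419.
Prior odds = 2.2468/2.7419 = 0.8194, so P(A) = 0.8194/(1+0.8194) ≈ 0.45.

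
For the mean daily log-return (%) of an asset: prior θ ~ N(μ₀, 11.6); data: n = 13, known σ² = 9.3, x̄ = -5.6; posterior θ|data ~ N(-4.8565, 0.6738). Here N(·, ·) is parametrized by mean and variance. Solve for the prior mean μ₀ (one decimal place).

μ₀ = 7.2

The posterior mean is a precision-weighted average: μ_n = (τ₀μ₀ + τ_data·x̄)/(τ₀+τ_data), with τ₀=1/σ₀² and τ_data=n/σ².
Here τ₀ = 1/11.6 = 0.086207 and τ_data = 13/9.3 = 1.397849, so τ_n = 1.484056.
Rearranging for μ₀: μ₀ = (μ_n·τ_n − τ_data·x̄)/τ₀ = (-4.8565·1.484056 − 1.397849·-5.6) / 0.086207 = 0.620636/0.086207 ≈ 7.2.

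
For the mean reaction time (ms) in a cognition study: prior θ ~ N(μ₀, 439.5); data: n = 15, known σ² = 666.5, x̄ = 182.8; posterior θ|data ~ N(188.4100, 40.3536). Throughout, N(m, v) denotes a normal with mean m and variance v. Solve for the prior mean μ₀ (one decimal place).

The posterior mean is a precision-weighted average: μ_n = (τ₀μ₀ + τ_data·x̄)/(τ₀+τ_data), with τ₀=1/σ₀² and τ_data=n/σ².
Here τ₀ = 1/439.5 = 0.002275 and τ_data = 15/666.5 = 0.022506, so τ_n = 0.024781.
Rearranging for μ₀: μ₀ = (μ_n·τ_n − τ_data·x̄)/τ₀ = (188.4100·0.024781 − 0.022506·182.8) / 0.002275 = 0.554891/0.002275 ≈ 243.9.

μ₀ = 243.9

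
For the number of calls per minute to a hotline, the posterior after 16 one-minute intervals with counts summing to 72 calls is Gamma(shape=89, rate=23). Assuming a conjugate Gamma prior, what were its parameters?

Gamma(shape=17, rate=7)

Gamma–Poisson conjugacy: posterior shape = α + Σxᵢ, posterior rate = β + n.
So α = 89 − 72 = 17 and β = 23 − 16 = 7.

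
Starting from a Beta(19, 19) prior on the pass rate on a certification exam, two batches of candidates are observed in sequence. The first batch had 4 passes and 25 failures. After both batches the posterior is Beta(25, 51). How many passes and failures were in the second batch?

Sequential conjugate updates are equivalent to a single update on the pooled data, so total successes = posterior α − prior α and total failures = posterior β − prior β.
Total across both batches: 25−19=6 passes, 51−19=32 failures.
Subtract the first batch: 6−4=2 passes and 32−25=7 failures.

2 passes and 7 failures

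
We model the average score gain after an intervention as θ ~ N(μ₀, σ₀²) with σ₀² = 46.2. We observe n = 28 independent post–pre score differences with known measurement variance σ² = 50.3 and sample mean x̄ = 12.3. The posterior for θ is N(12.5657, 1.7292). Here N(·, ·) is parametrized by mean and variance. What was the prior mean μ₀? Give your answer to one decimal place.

μ₀ = 19.4

With known observation variance, the Normal–Normal posterior has precision τ_n = τ₀ + n/σ² and mean μ_n = (τ₀μ₀ + (n/σ²)x̄)/τ_n.
Here τ₀ = 1/46.2 = 0.021645 and τ_data = 28/50.3 = 0.556660, so τ_n = 0.578305.
Rearranging for μ₀: μ₀ = (μ_n·τ_n − τ_data·x̄)/τ₀ = (12.5657·0.578305 − 0.556660·12.3) / 0.021645 = 0.419889/0.021645 ≈ 19.4.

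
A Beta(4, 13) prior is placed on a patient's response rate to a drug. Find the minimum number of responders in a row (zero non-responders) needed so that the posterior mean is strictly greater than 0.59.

k = 15

After k responders and 0 non-responders the posterior is Beta(4+k, 13), with mean (4+k)/(4+13+k).
Set (4+k)/(17+k) > 0.59 and solve: k > (0.59·17 − 4)/(1 − 0.59) = 14.707.
The smallest integer exceeding 14.707 is 15.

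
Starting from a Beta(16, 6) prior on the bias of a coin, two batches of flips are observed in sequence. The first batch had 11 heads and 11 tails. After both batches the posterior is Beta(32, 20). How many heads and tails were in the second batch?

Because Beta–binomial updating is additive in the counts, the combined data contributed (α_post−α_prior, β_post−β_prior) successes and failures.
Total across both batches: 32−16=16 heads, 20−6=14 tails.
Subtract the first batch: 16−11=5 heads and 14−11=3 tails.

5 heads and 3 tails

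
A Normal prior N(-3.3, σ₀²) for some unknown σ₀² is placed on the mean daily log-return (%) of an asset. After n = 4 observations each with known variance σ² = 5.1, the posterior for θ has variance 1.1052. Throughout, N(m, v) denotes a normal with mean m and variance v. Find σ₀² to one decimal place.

σ₀² = 8.3

Posterior precision equals prior precision plus data precision: 1/σ_n² = 1/σ₀² + n/σ².
So 1/σ₀² = 1/1.1052 − 4/5.1 = 0.904814 − 0.784314 = 0.120500.
Hence σ₀² = 1/0.120500 ≈ 8.3.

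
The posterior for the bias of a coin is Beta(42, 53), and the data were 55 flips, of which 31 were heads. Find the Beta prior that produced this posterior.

Beta(11, 29)

Under Beta–binomial conjugacy the posterior parameters are (α+s, β+f).
So α = 42 − 31 = 11 and β = 53 − 24 = 29.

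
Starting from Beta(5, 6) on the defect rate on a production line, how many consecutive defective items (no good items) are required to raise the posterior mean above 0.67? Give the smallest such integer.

After k defective items and 0 good items the posterior is Beta(5+k, 6), with mean (5+k)/(5+6+k).
Set (5+k)/(11+k) > 0.67 and solve: k > (0.67·11 − 5)/(1 − 0.67) = 7.182.
The smallest integer exceeding 7.182 is 8.

k = 8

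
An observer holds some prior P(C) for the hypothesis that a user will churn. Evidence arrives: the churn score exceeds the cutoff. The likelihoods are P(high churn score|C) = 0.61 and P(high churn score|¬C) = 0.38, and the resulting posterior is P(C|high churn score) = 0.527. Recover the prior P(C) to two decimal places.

P(C) = 0.41

In odds form, posterior odds = prior odds × likelihood ratio, so prior odds = posterior odds ÷ LR.
Posterior odds = 0.527/(1−0.527) = 1.1142. LR = 0.61/0.38 = 1.6053.
Prior odds = 1.1142/1.6053 = 0.6941, so P(C) = 0.6941/(1+0.6941) ≈ 0.41.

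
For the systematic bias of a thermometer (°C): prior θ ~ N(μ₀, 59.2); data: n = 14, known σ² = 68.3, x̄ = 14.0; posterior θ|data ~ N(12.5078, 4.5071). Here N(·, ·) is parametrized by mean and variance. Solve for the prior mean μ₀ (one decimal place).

μ₀ = -5.6

The posterior mean is a precision-weighted average: μ_n = (τ₀μ₀ + τ_data·x̄)/(τ₀+τ_data), with τ₀=1/σ₀² and τ_data=n/σ².
Here τ₀ = 1/59.2 = 0.016892 and τ_data = 14/68.3 = 0.204978, so τ_n = 0.221870.
Rearranging for μ₀: μ₀ = (μ_n·τ_n − τ_data·x̄)/τ₀ = (12.5078·0.221870 − 0.204978·14.0) / 0.016892 = -0.094586/0.016892 ≈ -5.6.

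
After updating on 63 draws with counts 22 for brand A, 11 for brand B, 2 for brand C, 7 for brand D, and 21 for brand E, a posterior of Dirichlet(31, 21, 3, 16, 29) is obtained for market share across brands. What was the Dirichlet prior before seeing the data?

Dirichlet(9, 10, 1, 9, 8)

For a Dirichlet(α) prior with multinomial counts c, the posterior is Dirichlet(α + c) componentwise.
Subtract each count from the matching posterior parameter: 31−22=9, 21−11=10, 3−2=1, 16−7=9, 29−21=8.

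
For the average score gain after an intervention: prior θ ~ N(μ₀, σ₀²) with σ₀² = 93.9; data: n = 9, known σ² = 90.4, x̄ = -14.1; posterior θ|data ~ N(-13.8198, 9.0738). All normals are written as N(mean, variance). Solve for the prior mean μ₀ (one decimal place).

With known observation variance, the Normal–Normal posterior has precision τ_n = τ₀ + n/σ² and mean μ_n = (τ₀μ₀ + (n/σ²)x̄)/τ_n.
Here τ₀ = 1/93.9 = 0.010650 and τ_data = 9/90.4 = 0.099558, so τ_n = 0.110208.
Rearranging for μ₀: μ₀ = (μ_n·τ_n − τ_data·x̄)/τ₀ = (-13.8198·0.110208 − 0.099558·-14.1) / 0.010650 = -0.119285/0.010650 ≈ -11.2.

μ₀ = -11.2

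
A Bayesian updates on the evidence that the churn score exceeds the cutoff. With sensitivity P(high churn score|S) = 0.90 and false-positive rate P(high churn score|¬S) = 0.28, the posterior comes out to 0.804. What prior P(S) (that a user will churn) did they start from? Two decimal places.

In odds form, posterior odds = prior odds × likelihood ratio, so prior odds = posterior odds ÷ LR.
Posterior odds = 0.804/(1−0.804) = 4.1020. LR = 0.90/0.28 = 3.2143.
Prior odds = 4.1020/3.2143 = 1.2762, so P(S) = 1.2762/(1+1.2762) ≈ 0.56.

P(S) = 0.56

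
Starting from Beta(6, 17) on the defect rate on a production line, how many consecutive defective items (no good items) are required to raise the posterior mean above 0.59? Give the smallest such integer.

k = 19

After k defective items and 0 good items the posterior is Beta(6+k, 17), with mean (6+k)/(6+17+k).
Set (6+k)/(23+k) > 0.59 and solve: k > (0.59·23 − 6)/(1 − 0.59) = 18.463.
The smallest integer exceeding 18.463 is 19, and checking k=19: (25)/(42) = 0.5952 > 0.59.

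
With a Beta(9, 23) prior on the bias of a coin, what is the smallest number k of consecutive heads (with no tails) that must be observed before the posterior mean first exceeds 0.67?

k = 38

After k heads and 0 tails the posterior is Beta(9+k, 23), with mean (9+k)/(9+23+k).
Set (9+k)/(32+k) > 0.67 and solve: k > (0.67·32 − 9)/(1 − 0.67) = 37.697.
The smallest integer exceeding 37.697 is 38.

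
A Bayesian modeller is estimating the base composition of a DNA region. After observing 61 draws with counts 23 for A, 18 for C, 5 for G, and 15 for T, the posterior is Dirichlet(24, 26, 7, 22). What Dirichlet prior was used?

For a Dirichlet(α) prior with multinomial counts c, the posterior is Dirichlet(α + c) componentwise.
Subtract each count from the matching posterior parameter: 24−23=1, 26−18=8, 7−5=2, 22−15=7.

Dirichlet(1, 8, 2, 7)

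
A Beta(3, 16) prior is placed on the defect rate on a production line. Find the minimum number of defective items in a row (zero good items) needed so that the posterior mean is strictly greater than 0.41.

k = 9

After k defective items and 0 good items the posterior is Beta(3+k, 16), with mean (3+k)/(3+16+k).
Set (3+k)/(19+k) > 0.41 and solve: k > (0.41·19 − 3)/(1 − 0.41) = 8.119.
The smallest integer exceeding 8.119 is 9, and checking k=9: (12)/(28) = 0.4286 > 0.41.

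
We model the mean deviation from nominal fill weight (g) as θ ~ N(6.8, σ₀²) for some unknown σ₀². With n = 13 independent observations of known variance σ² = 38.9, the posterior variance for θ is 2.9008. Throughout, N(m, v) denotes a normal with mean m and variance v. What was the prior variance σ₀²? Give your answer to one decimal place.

For the Normal–Normal model with known σ², precisions add: τ_n = τ₀ + n/σ².
So 1/σ₀² = 1/2.9008 − 13/38.9 = 0.344732 − 0.334190 = 0.010542.
Hence σ₀² = 1/0.010542 ≈ 94.9.

σ₀² = 94.9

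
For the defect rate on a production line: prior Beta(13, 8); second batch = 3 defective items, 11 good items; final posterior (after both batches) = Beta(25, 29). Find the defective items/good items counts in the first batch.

Sequential conjugate updates are equivalent to a single update on the pooled data, so total successes = posterior α − prior α and total failures = posterior β − prior β.
Total across both batches: 25−13=12 defective items, 29−8=21 good items.
Subtract the second batch: 12−3=9 defective items and 21−11=10 good items.

9 defective items and 10 good items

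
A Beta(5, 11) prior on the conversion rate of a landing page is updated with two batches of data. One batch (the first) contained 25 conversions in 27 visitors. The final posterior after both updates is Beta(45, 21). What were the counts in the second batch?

Because Beta–binomial updating is additive in the counts, the combined data contributed (α_post−α_prior, β_post−β_prior) successes and failures.
Total across both batches: 45−5=40 conversions, 21−11=10 bounces.
Subtract the first batch: 40−25=15 conversions and 10−2=8 bounces.

15 conversions and 8 bounces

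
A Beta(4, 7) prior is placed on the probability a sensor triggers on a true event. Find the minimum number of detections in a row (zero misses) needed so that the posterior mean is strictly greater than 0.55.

After k detections and 0 misses the posterior is Beta(4+k, 7), with mean (4+k)/(4+7+k).
Set (4+k)/(11+k) > 0.55 and solve: k > (0.55·11 − 4)/(1 − 0.55) = 4.556.
The smallest integer exceeding 4.556 is 5, and checking k=5: (9)/(16) = 0.5625 > 0.55.

k = 5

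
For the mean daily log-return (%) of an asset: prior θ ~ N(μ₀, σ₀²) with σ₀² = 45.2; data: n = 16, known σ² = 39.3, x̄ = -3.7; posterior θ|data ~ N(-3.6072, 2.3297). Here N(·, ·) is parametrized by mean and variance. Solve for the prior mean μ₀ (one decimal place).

μ₀ = -1.9

The posterior mean is a precision-weighted average: μ_n = (τ₀μ₀ + τ_data·x̄)/(τ₀+τ_data), with τ₀=1/σ₀² and τ_data=n/σ².
Here τ₀ = 1/45.2 = 0.022124 and τ_data = 16/39.3 = 0.407125, so τ_n = 0.429249.
Rearranging for μ₀: μ₀ = (μ_n·τ_n − τ_data·x̄)/τ₀ = (-3.6072·0.429249 − 0.407125·-3.7) / 0.022124 = -0.042024/0.022124 ≈ -1.9.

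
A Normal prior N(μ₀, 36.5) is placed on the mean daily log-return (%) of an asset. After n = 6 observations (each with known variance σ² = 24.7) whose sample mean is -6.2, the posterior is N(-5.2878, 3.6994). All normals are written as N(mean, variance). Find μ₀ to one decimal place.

With known observation variance, the Normal–Normal posterior has precision τ_n = τ₀ + n/σ² and mean μ_n = (τ₀μ₀ + (n/σ²)x̄)/τ_n.
Here τ₀ = 1/36.5 = 0.027397 and τ_data = 6/24.7 = 0.242915, so τ_n = 0.270312.
Rearranging for μ₀: μ₀ = (μ_n·τ_n − τ_data·x̄)/τ₀ = (-5.2878·0.270312 − 0.242915·-6.2) / 0.027397 = 0.076717/0.027397 ≈ 2.8.

μ₀ = 2.8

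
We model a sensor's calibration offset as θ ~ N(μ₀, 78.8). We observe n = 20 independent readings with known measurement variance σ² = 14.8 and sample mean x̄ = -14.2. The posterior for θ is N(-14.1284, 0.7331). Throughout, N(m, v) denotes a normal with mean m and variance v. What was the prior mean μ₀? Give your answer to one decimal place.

The posterior mean is a precision-weighted average: μ_n = (τ₀μ₀ + τ_data·x̄)/(τ₀+τ_data), with τ₀=1/σ₀² and τ_data=n/σ².
Here τ₀ = 1/78.8 = 0.012690 and τ_data = 20/14.8 = 1.351351, so τ_n = 1.364041.
Rearranging for μ₀: μ₀ = (μ_n·τ_n − τ_data·x̄)/τ₀ = (-14.1284·1.364041 − 1.351351·-14.2) / 0.012690 = -0.082533/0.012690 ≈ -6.5.

μ₀ = -6.5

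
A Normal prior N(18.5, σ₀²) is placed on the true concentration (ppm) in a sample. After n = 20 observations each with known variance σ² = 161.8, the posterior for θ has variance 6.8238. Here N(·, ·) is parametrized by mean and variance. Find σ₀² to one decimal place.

σ₀² = 43.6

Posterior precision equals prior precision plus data precision: 1/σ_n² = 1/σ₀² + n/σ².
So 1/σ₀² = 1/6.8238 − 20/161.8 = 0.146546 − 0.123609 = 0.022937.
Hence σ₀² = 1/0.022937 ≈ 43.6.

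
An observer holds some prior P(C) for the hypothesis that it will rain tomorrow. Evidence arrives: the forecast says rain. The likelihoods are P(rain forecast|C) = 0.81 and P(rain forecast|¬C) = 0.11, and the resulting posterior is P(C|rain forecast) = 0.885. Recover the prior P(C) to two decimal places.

P(C) = 0.51

In odds form, posterior odds = prior odds × likelihood ratio, so prior odds = posterior odds ÷ LR.
Posterior odds = 0.885/(1−0.885) = 7.6957. LR = 0.81/0.11 = 7.3636.
Prior odds = 7.6957/7.3636 = 1.0451, so P(C) = 1.0451/(1+1.0451) ≈ 0.51.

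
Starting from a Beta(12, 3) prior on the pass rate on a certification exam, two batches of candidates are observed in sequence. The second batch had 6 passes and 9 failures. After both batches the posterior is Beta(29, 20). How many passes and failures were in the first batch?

11 passes and 8 failures

Sequential conjugate updates are equivalent to a single update on the pooled data, so total successes = posterior α − prior α and total failures = posterior β − prior β.
Total across both batches: 29−12=17 passes, 20−3=17 failures.
Subtract the second batch: 17−6=11 passes and 17−9=8 failures.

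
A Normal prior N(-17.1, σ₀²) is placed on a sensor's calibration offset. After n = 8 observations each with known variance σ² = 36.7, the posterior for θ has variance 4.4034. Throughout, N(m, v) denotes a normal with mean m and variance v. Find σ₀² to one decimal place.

Posterior precision equals prior precision plus data precision: 1/σ_n² = 1/σ₀² + n/σ².
So 1/σ₀² = 1/4.4034 − 8/36.7 = 0.227097 − 0.217984 = 0.009113.
Hence σ₀² = 1/0.009113 ≈ 109.7.

σ₀² = 109.7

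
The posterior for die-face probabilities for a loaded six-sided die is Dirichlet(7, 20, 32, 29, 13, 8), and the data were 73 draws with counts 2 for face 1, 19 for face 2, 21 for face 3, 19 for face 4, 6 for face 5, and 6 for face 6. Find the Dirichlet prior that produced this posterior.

For a Dirichlet(α) prior with multinomial counts c, the posterior is Dirichlet(α + c) componentwise.
Subtract each count from the matching posterior parameter: 7−2=5, 20−19=1, 32−21=11, 29−19=10, 13−6=7, 8−6=2.

Dirichlet(5, 1, 11, 10, 7, 2)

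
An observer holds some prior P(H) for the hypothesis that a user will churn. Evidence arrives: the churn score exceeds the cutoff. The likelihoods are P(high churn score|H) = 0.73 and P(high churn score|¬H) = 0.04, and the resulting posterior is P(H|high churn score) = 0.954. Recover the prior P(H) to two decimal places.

P(H) = 0.53

Bayes' rule in odds form gives O(H|E) = O(H)·[P(E|H)/P(E|¬H)], hence O(H) = O(H|E)/LR.
Posterior odds = 0.954/(1−0.954) = 20.7391. LR = 0.73/0.04 = 18.2500.
Prior odds = 20.7391/18.2500 = 1.1364, so P(H) = 1.1364/(1+1.1364) ≈ 0.53.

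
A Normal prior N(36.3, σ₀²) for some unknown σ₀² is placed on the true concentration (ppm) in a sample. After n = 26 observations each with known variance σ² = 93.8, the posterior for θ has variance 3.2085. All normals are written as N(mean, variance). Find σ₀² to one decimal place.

σ₀² = 29.0

Posterior precision equals prior precision plus data precision: 1/σ_n² = 1/σ₀² + n/σ².
So 1/σ₀² = 1/3.2085 − 26/93.8 = 0.311672 − 0.277186 = 0.034486.
Hence σ₀² = 1/0.034486 ≈ 29.0.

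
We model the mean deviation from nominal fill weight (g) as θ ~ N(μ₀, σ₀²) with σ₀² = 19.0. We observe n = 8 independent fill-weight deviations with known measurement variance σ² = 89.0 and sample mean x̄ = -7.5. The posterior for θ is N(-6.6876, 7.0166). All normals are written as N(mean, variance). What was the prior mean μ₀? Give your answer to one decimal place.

With known observation variance, the Normal–Normal posterior has precision τ_n = τ₀ + n/σ² and mean μ_n = (τ₀μ₀ + (n/σ²)x̄)/τ_n.
Here τ₀ = 1/19.0 = 0.052632 and τ_data = 8/89.0 = 0.089888, so τ_n = 0.142520.
Rearranging for μ₀: μ₀ = (μ_n·τ_n − τ_data·x̄)/τ₀ = (-6.6876·0.142520 − 0.089888·-7.5) / 0.052632 = -0.278957/0.052632 ≈ -5.3.

μ₀ = -5.3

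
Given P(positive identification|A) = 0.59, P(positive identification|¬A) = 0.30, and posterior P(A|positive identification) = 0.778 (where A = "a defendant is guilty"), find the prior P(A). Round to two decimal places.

P(A) = 0.64

In odds form, posterior odds = prior odds × likelihood ratio, so prior odds = posterior odds ÷ LR.
Posterior odds = 0.778/(1−0.778) = 3.5045. LR = 0.59/0.30 = 1.9667.
Prior odds = 3.5045/1.9667 = 1.7819, so P(A) = 1.7819/(1+1.7819) ≈ 0.64.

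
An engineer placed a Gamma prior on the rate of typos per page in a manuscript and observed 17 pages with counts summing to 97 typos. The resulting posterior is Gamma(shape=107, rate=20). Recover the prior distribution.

A Gamma(α, β) prior (rate parametrization) on a Poisson rate with n observations summing to S gives posterior Gamma(α+S, β+n).
So α = 107 − 97 = 10 and β = 20 − 17 = 3.

Gamma(shape=10, rate=3)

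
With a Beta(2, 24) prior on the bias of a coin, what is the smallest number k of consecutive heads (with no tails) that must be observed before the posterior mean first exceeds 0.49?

k = 22

After k heads and 0 tails the posterior is Beta(2+k, 24), with mean (2+k)/(2+24+k).
Set (2+k)/(26+k) > 0.49 and solve: k > (0.49·26 − 2)/(1 − 0.49) = 21.059.
The smallest integer exceeding 21.059 is 22.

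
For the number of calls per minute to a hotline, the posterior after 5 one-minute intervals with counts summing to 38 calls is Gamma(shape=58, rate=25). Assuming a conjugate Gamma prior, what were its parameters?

Gamma–Poisson conjugacy: posterior shape = α + Σxᵢ, posterior rate = β + n.
So α = 58 − 38 = 20 and β = 25 − 5 = 20.

Gamma(shape=20, rate=20)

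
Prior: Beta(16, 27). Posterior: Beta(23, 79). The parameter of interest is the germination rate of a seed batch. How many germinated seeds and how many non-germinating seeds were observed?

Under Beta–binomial conjugacy the posterior parameters are (α+s, β+f).
So s = 23 − 16 = 7 and f = 79 − 27 = 52.

7 germinated seeds and 52 non-germinating seeds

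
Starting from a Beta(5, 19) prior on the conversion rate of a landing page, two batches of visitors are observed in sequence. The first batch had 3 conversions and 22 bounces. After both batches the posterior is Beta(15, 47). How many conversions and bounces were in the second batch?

Sequential conjugate updates are equivalent to a single update on the pooled data, so total successes = posterior α − prior α and total failures = posterior β − prior β.
Total across both batches: 15−5=10 conversions, 47−19=28 bounces.
Subtract the first batch: 10−3=7 conversions and 28−22=6 bounces.

7 conversions and 6 bounces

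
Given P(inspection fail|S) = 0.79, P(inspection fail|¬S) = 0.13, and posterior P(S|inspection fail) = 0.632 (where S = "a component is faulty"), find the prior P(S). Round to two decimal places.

In odds form, posterior odds = prior odds × likelihood ratio, so prior odds = posterior odds ÷ LR.
Posterior odds = 0.632/(1−0.632) = 1.7174. LR = 0.79/0.13 = 6.0769.
Prior odds = 1.7174/6.0769 = 0.2826, so P(S) = 0.2826/(1+0.2826) ≈ 0.22.

P(S) = 0.22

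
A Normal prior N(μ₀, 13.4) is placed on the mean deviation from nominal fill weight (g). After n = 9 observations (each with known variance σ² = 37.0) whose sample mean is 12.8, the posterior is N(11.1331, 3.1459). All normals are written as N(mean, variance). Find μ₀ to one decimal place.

μ₀ = 5.7

The posterior mean is a precision-weighted average: μ_n = (τ₀μ₀ + τ_data·x̄)/(τ₀+τ_data), with τ₀=1/σ₀² and τ_data=n/σ².
Here τ₀ = 1/13.4 = 0.074627 and τ_data = 9/37.0 = 0.243243, so τ_n = 0.317870.
Rearranging for μ₀: μ₀ = (μ_n·τ_n − τ_data·x̄)/τ₀ = (11.1331·0.317870 − 0.243243·12.8) / 0.074627 = 0.425368/0.074627 ≈ 5.7.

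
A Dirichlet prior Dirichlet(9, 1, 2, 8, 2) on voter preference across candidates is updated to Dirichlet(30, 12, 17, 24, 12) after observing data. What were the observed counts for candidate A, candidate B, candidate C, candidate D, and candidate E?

For a Dirichlet(α) prior with multinomial counts c, the posterior is Dirichlet(α + c) componentwise.
Counts are posterior − prior componentwise: 30−9=21, 12−1=11, 17−2=15, 24−8=16, 12−2=10.

counts (21, 11, 15, 16, 10)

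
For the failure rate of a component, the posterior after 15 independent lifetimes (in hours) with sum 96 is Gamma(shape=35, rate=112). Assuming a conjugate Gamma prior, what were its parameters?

Gamma(shape=20, rate=16)

Gamma–exponential conjugacy: posterior shape = α + n, posterior rate = β + Σtᵢ.
So α = 35 − 15 = 20 and β = 112 − 96 = 16.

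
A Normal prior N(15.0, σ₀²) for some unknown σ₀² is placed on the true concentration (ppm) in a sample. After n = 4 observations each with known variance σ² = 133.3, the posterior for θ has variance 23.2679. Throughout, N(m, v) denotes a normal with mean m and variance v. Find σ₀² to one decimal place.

For the Normal–Normal model with known σ², precisions add: τ_n = τ₀ + n/σ².
So 1/σ₀² = 1/23.2679 − 4/133.3 = 0.042978 − 0.030008 = 0.012970.
Hence σ₀² = 1/0.012970 ≈ 77.1.

σ₀² = 77.1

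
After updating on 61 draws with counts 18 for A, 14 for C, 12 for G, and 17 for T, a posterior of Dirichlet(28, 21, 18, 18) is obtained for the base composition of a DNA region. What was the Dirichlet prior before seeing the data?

Dirichlet(10, 7, 6, 1)

For a Dirichlet(α) prior with multinomial counts c, the posterior is Dirichlet(α + c) componentwise.
Subtract each count from the matching posterior parameter: 28−18=10, 21−14=7, 18−12=6, 18−17=1.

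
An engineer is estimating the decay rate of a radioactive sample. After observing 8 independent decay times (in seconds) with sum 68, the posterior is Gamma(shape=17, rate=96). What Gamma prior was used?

Gamma(shape=9, rate=28)

For an exponential likelihood with a Gamma(α, β) prior on the rate, n observations with total T give posterior Gamma(α+n, β+T).
So α = 17 − 8 = 9 and β = 96 − 68 = 28.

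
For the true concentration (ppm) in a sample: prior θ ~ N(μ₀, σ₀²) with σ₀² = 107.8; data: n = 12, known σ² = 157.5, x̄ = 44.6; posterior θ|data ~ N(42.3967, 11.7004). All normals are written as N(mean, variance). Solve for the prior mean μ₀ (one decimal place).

μ₀ = 24.3

With known observation variance, the Normal–Normal posterior has precision τ_n = τ₀ + n/σ² and mean μ_n = (τ₀μ₀ + (n/σ²)x̄)/τ_n.
Here τ₀ = 1/107.8 = 0.009276 and τ_data = 12/157.5 = 0.076190, so τ_n = 0.085466.
Rearranging for μ₀: μ₀ = (μ_n·τ_n − τ_data·x̄)/τ₀ = (42.3967·0.085466 − 0.076190·44.6) / 0.009276 = 0.225402/0.009276 ≈ 24.3.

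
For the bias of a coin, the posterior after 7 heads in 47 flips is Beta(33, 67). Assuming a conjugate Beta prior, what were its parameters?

Beta(26, 27)

Beta is conjugate to the binomial likelihood: posterior = Beta(α+s, β+f).
So α = 33 − 7 = 26 and β = 67 − 40 = 27.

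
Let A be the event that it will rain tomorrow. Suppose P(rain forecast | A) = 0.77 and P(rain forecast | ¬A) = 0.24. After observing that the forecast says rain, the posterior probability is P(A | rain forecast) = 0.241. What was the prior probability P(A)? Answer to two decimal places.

In odds form, posterior odds = prior odds × likelihood ratio, so prior odds = posterior odds ÷ LR.
Posterior odds = 0.241/(1−0.241) = 0.3175. LR = 0.77/0.24 = 3.2083.
Prior odds = 0.3175/3.2083 = 0.0990, so P(A) = 0.0990/(1+0.0990) ≈ 0.09.

P(A) = 0.09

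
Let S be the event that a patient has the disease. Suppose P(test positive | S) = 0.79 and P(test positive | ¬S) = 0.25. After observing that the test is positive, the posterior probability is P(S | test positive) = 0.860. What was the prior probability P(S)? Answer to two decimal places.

P(S) = 0.66

In odds form, posterior odds = prior odds × likelihood ratio, so prior odds = posterior odds ÷ LR.
Posterior odds = 0.860/(1−0.860) = 6.1429. LR = 0.79/0.25 = 3.1600.
Prior odds = 6.1429/3.1600 = 1.9440, so P(S) = 1.9440/(1+1.9440) ≈ 0.66.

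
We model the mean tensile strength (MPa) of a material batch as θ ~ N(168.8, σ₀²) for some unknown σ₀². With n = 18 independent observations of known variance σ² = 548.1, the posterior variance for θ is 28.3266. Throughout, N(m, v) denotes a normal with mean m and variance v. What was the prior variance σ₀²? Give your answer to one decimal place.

σ₀² = 406.2

For the Normal–Normal model with known σ², precisions add: τ_n = τ₀ + n/σ².
So 1/σ₀² = 1/28.3266 − 18/548.1 = 0.035303 − 0.032841 = 0.002462.
Hence σ₀² = 1/0.002462 ≈ 406.2.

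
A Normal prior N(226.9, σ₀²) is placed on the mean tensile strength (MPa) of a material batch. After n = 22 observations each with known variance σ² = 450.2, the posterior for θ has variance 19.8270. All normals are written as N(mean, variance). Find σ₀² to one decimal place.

Posterior precision equals prior precision plus data precision: 1/σ_n² = 1/σ₀² + n/σ².
So 1/σ₀² = 1/19.8270 − 22/450.2 = 0.050436 − 0.048867 = 0.001569.
Hence σ₀² = 1/0.001569 ≈ 637.3.

σ₀² = 637.3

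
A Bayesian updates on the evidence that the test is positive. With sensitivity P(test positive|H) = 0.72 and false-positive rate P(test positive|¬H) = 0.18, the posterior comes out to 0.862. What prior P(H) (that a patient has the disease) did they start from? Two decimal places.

P(H) = 0.61

In odds form, posterior odds = prior odds × likelihood ratio, so prior odds = posterior odds ÷ LR.
Posterior odds = 0.862/(1−0.862) = 6.2464. LR = 0.72/0.18 = 4.0000.
Prior odds = 6.2464/4.0000 = 1.5616, so P(H) = 1.5616/(1+1.5616) ≈ 0.61.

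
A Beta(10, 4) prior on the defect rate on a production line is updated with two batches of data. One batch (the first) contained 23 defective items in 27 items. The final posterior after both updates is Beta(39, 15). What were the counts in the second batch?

6 defective items and 7 good items

Because Beta–binomial updating is additive in the counts, the combined data contributed (α_post−α_prior, β_post−β_prior) successes and failures.
Total across both batches: 39−10=29 defective items, 15−4=11 good items.
Subtract the first batch: 29−23=6 defective items and 11−4=7 good items.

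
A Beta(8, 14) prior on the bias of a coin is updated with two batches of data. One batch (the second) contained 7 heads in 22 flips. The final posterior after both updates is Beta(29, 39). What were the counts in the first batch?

14 heads and 10 tails

Because Beta–binomial updating is additive in the counts, the combined data contributed (α_post−α_prior, β_post−β_prior) successes and failures.
Total across both batches: 29−8=21 heads, 39−14=25 tails.
Subtract the second batch: 21−7=14 heads and 25−15=10 tails.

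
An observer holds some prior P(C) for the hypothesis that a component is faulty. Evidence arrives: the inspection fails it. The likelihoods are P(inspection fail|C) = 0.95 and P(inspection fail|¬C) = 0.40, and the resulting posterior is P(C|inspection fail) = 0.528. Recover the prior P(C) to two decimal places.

In odds form, posterior odds = prior odds × likelihood ratio, so prior odds = posterior odds ÷ LR.
Posterior odds = 0.528/(1−0.528) = 1.1186. LR = 0.95/0.40 = 2.3750.
Prior odds = 1.1186/2.3750 = 0.4710, so P(C) = 0.4710/(1+0.4710) ≈ 0.32.

P(C) = 0.32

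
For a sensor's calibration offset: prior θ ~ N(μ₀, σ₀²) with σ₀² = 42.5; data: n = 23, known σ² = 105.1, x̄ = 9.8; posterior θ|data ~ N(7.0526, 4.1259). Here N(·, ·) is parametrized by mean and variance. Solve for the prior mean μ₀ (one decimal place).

μ₀ = -18.5

With known observation variance, the Normal–Normal posterior has precision τ_n = τ₀ + n/σ² and mean μ_n = (τ₀μ₀ + (n/σ²)x̄)/τ_n.
Here τ₀ = 1/42.5 = 0.023529 and τ_data = 23/105.1 = 0.218839, so τ_n = 0.242368.
Rearranging for μ₀: μ₀ = (μ_n·τ_n − τ_data·x̄)/τ₀ = (7.0526·0.242368 − 0.218839·9.8) / 0.023529 = -0.435298/0.023529 ≈ -18.5.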